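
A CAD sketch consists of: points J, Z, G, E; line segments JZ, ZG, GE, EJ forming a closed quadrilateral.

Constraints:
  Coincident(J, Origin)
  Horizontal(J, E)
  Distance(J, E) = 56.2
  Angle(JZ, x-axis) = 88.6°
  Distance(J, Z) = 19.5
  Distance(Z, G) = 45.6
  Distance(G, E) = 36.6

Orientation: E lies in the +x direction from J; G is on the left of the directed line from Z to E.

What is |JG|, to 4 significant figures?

55.50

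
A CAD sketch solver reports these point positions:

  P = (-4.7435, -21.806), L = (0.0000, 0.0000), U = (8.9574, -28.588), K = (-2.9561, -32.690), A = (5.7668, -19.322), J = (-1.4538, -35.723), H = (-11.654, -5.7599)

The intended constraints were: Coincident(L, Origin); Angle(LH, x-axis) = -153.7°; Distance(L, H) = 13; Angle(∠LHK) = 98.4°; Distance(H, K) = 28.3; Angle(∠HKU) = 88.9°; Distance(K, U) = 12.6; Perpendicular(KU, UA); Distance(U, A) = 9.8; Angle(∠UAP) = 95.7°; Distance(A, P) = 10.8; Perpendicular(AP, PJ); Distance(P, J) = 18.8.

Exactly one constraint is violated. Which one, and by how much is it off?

Distance(P, J) = 18.8 — off by 4.50.

L = (0.00, 0.00) ✓; LH at -153.7° ✓; |LH| = 13.00 ✓; ∠LHK = 98.40° ✓; |HK| = 28.30 ✓; ∠HKU = 88.90° ✓; |KU| = 12.60 ✓; ∠(KU, UA) = 90.00° ✓; |UA| = 9.800 ✓; ∠UAP = 95.70° ✓; |AP| = 10.80 ✓; ∠(AP, PJ) = 90.00° ✓; |PJ| = 14.30 ✗.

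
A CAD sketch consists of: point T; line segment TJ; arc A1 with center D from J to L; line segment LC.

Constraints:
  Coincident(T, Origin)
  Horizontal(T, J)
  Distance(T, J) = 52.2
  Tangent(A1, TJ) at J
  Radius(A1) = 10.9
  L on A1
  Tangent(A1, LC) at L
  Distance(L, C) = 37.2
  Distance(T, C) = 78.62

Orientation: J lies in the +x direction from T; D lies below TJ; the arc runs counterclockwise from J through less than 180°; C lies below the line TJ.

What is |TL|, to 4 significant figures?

45.91

Checks: T = (0.00, 0.00) ✓; |DL| = 10.90 ✓; ∠(DL, LC) = 90.00° ✓; |LC| = 37.20 ✓; |TC| = 78.62 ✓.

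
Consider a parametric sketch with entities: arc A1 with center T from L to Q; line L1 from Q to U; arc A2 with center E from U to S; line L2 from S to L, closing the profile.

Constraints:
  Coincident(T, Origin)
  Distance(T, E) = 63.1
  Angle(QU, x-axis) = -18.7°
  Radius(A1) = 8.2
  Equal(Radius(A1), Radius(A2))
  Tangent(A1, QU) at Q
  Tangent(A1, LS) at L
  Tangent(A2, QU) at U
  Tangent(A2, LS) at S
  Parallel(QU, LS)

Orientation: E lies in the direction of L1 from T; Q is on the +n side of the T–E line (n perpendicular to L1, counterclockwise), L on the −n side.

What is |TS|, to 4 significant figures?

63.63

The slot axis is L1's direction at -18.7°, so u = (cos -18.7°, sin -18.7°) = (0.9472, -0.3206) and n = (−sin -18.7°, cos -18.7°) = (0.3206, 0.9472). T is at the origin and E lies 63.1 along u from T, so E = 63.1·u = (59.77, -20.23). Tangency of A1 to both parallel lines with radius 8.2 puts Q and L at T ± 8.2·n: Q = (2.629, 7.767), L = (-2.629, -7.767). Equal radii place U and S the same way about E: U = E + 8.2·n = (62.40, -12.46), S = E − 8.2·n = (57.14, -28.00). Then |TS| = |S − T| = 63.63.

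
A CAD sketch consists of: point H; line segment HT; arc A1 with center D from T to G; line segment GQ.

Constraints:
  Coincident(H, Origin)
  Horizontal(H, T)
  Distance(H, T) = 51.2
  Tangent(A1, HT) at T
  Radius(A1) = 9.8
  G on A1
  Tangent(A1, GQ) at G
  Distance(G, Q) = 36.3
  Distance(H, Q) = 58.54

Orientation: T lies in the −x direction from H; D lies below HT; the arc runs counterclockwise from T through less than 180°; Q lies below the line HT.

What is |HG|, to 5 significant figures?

61.123

H is at the origin; HT is horizontal with |HT| = 51.2 and T on the −x side, so T = (-51.200, 0.0000). The tangent condition forces DT to be normal to HT, so D = T + (0, -9.8) = (-51.200, -9.8000). Since DG ⟂ GQ (tangency), |DQ| = √(9.8² + 36.3²) = 37.600 regardless of where G sits on A1. So Q lies on both circle(H, 58.54) and circle(D, 37.600); the below-HT intersection is Q = (-37.612, -44.858). G is the foot of the tangent from Q: G = (-59.099, -15.601).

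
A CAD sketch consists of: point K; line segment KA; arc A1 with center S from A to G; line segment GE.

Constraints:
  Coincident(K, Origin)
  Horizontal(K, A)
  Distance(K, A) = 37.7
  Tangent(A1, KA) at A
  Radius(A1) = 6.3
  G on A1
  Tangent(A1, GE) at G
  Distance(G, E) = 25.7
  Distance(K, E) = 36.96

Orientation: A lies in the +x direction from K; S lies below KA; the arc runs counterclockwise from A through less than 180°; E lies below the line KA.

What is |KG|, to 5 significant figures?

32.023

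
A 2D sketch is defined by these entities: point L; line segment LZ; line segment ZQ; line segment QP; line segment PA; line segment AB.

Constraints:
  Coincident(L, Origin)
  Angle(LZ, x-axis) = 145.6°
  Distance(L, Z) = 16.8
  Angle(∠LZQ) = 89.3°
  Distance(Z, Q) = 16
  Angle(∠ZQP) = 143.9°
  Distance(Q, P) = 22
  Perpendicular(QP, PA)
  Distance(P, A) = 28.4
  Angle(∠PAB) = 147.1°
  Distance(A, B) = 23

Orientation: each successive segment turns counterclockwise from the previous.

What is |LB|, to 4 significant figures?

27.74

QP is perpendicular to PA, so PA runs at 2.400°; with |PA| = 28.4, A = (6.557, -24.61). ∠PAB = 147.1° gives AB at 35.30° from the x-axis; with |AB| = 23.0, B = (25.33, -11.32). Then |LB| = |B − L| = 27.74.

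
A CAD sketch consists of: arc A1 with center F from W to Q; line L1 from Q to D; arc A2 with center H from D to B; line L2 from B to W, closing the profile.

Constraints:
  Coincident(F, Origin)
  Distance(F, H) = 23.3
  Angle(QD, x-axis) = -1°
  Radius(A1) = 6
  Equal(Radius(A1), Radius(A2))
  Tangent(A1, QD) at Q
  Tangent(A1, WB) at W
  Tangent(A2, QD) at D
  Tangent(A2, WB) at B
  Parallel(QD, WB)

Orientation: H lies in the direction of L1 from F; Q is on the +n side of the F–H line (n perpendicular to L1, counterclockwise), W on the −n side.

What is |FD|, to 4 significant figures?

24.06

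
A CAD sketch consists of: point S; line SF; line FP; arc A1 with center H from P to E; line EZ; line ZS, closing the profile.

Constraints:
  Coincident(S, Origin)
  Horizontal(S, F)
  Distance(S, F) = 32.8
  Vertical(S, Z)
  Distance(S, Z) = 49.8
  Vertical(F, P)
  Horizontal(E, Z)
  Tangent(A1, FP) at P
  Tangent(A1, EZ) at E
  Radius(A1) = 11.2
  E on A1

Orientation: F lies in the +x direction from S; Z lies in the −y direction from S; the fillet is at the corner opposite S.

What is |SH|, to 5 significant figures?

44.233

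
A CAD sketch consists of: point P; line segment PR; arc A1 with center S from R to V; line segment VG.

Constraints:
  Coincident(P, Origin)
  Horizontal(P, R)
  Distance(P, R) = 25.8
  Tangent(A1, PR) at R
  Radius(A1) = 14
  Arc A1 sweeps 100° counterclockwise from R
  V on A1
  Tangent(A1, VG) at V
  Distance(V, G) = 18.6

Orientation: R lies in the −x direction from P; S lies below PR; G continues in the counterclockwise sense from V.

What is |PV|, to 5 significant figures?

42.862

P is at the origin; P and R share the same y with |PR| = 25.8 and R on the −x side, so R = (-25.800, 0.0000). The tangent condition forces SR to be normal to PR, so S = R + (0, -14) = (-25.800, -14.000). On A1, R sits at bearing 90° from S; a 100° counterclockwise sweep puts V at bearing 190°, so V = S + 14.0·(cos 190°, sin 190°) = (-39.587, -16.431). Then |PV| = |V − P| = 42.862.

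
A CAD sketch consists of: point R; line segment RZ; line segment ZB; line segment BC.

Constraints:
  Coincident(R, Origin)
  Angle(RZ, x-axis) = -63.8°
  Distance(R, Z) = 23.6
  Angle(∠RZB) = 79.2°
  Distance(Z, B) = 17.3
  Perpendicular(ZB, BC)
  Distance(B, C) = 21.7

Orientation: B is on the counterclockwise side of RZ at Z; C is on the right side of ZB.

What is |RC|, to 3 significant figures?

46.7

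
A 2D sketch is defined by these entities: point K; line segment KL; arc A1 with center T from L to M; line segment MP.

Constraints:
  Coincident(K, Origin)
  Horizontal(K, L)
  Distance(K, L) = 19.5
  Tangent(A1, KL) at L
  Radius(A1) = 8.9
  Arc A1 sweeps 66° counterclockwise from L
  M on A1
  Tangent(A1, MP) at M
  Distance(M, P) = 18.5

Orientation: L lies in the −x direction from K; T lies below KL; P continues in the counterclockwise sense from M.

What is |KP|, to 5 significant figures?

41.568

On A1, L sits at bearing 90° from T; a 66° counterclockwise sweep puts M at bearing 156°, so M = T + 8.9·(cos 156°, sin 156°) = (-27.631, -5.2800). The tangent condition forces TM to be normal to MP, so MP runs along (−sin 156°, cos 156°); with |MP| = 18.5, P = (-35.155, -22.181). Then |KP| = |P − K| = 41.568.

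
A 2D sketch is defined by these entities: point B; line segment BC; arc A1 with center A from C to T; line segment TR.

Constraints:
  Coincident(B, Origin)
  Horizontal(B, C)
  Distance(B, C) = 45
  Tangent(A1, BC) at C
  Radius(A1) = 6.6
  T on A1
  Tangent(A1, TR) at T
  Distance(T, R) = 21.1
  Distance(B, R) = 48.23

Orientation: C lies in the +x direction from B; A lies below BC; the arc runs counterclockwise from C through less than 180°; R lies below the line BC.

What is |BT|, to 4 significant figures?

39.02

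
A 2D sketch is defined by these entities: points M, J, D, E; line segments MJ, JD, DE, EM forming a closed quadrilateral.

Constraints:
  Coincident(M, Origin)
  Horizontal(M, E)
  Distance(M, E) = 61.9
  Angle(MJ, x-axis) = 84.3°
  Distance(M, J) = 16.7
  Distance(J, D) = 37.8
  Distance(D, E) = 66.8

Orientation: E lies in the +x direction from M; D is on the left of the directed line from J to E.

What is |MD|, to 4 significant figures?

53.77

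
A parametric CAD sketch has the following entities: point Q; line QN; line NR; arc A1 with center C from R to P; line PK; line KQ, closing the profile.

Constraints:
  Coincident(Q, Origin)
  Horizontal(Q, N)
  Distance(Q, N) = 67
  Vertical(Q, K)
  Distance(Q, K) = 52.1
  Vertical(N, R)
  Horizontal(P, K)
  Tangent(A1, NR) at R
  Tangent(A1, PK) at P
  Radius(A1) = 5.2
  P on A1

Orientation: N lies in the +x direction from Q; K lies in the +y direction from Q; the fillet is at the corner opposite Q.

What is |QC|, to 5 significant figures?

77.581

QK is vertical with |QK| = 52.1 and K on the +y side, so K = (0.0000, 52.100). The virtual corner opposite Q is at (67.000, 52.100). The tangent condition forces CR to be normal to NR and A1 meets PK tangentially, so CP is at right angles to PK, with radius 5.2, so the center C sits 5.2 in from both sides at C = (61.800, 46.900). Then |QC| = |C − Q| = 77.581.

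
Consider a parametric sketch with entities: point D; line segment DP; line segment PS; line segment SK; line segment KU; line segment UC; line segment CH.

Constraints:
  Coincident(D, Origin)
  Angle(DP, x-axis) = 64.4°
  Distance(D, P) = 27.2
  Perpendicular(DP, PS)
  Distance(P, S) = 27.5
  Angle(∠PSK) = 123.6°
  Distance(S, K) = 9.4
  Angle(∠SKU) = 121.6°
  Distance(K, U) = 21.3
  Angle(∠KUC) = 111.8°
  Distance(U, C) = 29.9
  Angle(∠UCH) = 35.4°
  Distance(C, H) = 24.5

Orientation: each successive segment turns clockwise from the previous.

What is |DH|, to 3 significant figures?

20.7

D is at the origin; DP runs at 64.4° with length 27.2, so P = (11.8, 24.5). The perpendicularity gives PS at right angles to DP, so PS runs at -25.6°; with |PS| = 27.5, S = (36.6, 12.6). ∠PSK = 123.6° gives SK at -82.0° from the x-axis; with |SK| = 9.4, K = (37.9, 3.34). ∠SKU = 121.6° gives KU at -140° from the x-axis; with |KU| = 21.3, U = (21.4, -10.2). ∠KUC = 111.8° gives UC at 151° from the x-axis; with |UC| = 29.9, C = (-4.80, 4.07). ∠UCH = 35.4° gives CH at 6.80° from the x-axis; with |CH| = 24.5, H = (19.5, 6.98). Then |DH| = |H − D| = 20.7.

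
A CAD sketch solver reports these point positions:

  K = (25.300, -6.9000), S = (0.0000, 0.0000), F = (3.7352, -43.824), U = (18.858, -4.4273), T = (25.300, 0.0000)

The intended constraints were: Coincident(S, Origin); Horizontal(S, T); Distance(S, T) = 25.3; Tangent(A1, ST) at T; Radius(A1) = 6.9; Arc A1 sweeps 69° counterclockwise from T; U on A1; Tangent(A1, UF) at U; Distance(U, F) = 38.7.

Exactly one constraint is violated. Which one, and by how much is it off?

Distance(U, F) = 38.7 — off by 3.50.

S = (0.00, 0.00) ✓; S.y = 0.00, T.y = 0.00 ✓; |ST| = 25.30 ✓; ∠(KT, TS) = 90.00° ✓; |KT| = 6.900 ✓; bearing(K→U) − bearing(K→T) = 69.00° ✓; |KU| = 6.900 ✓; ∠(KU, UF) = 90.00° ✓; |UF| = 42.20 ✗.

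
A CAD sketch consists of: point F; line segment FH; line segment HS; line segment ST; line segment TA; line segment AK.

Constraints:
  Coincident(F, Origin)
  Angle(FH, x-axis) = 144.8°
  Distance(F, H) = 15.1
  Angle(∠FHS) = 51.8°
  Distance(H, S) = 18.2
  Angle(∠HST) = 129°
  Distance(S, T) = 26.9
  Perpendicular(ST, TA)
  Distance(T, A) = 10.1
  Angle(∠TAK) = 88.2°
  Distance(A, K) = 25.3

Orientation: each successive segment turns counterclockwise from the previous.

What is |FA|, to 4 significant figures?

23.64

F is at the origin; FH runs at 144.8° with length 15.1, so H = (-12.34, 8.704). ∠FHS = 51.8° gives HS at -87.00° from the x-axis; with |HS| = 18.2, S = (-11.39, -9.471). ∠HST = 129.0° gives ST at -36.00° from the x-axis; with |ST| = 26.9, T = (10.38, -25.28). ST is perpendicular to TA, so TA runs at 54.00°; with |TA| = 10.1, A = (16.31, -17.11). Then |FA| = |A − F| = 23.64.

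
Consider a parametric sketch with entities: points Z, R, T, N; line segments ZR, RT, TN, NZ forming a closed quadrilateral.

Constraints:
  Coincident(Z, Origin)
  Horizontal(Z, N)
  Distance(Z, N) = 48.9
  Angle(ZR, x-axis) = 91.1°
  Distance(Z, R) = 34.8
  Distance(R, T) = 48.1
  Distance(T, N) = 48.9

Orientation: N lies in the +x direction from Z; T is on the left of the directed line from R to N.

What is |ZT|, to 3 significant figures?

66.6

Checks: |RT| = 48.10 ✓; |TN| = 48.90 ✓.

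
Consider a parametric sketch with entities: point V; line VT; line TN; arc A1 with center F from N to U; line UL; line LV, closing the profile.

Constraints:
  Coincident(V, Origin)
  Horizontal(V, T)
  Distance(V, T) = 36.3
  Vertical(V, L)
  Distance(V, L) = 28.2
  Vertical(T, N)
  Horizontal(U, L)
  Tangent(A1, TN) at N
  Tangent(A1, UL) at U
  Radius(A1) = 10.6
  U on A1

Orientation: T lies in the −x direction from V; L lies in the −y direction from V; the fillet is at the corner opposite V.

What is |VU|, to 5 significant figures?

38.154

V is at the origin; VT is horizontal with |VT| = 36.3 and T on the −x side, so T = (-36.300, 0.0000). V and L share the same x with |VL| = 28.2 and L on the −y side, so L = (0.0000, -28.200). The virtual corner opposite V is at (-36.300, -28.200). Tangency of A1 to TN means the radius FN is perpendicular to TN and A1 meets UL tangentially, so FU is at right angles to UL, with radius 10.6, so the center F sits 10.6 in from both sides at F = (-25.700, -17.600). That places the tangent points at N = (-36.300, -17.600) on TN and U = (-25.700, -28.200) on UL. Then |VU| = |U − V| = 38.154.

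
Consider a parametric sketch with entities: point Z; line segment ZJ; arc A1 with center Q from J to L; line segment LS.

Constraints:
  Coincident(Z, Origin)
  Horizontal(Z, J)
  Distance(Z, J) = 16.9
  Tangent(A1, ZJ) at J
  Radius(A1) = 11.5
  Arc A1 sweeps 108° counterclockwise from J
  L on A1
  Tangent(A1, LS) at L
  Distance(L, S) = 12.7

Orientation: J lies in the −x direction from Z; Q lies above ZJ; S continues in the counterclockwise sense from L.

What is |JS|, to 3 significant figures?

28.0

Z is at the origin; ZJ is horizontal with |ZJ| = 16.9 and J on the −x side, so J = (-16.9, 0.00). Tangency of A1 to ZJ means the radius QJ is perpendicular to ZJ, so Q = J + (0, 11.5) = (-16.9, 11.5). On A1, J sits at bearing -90° from Q; a 108° counterclockwise sweep puts L at bearing 18°, so L = Q + 11.5·(cos 18°, sin 18°) = (-5.96, 15.1). Since A1 is tangent to LS there, QL ⟂ LS, so LS runs along (−sin 18°, cos 18°); with |LS| = 12.7, S = (-9.89, 27.1). Then |JS| = |S − J| = 28.0.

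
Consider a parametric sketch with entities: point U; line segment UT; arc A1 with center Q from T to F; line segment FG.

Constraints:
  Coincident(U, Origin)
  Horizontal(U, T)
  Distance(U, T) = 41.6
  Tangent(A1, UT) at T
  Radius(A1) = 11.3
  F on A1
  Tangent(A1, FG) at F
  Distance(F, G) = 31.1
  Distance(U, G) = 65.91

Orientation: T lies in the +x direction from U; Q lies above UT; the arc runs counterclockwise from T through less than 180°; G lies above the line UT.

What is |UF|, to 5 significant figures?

54.292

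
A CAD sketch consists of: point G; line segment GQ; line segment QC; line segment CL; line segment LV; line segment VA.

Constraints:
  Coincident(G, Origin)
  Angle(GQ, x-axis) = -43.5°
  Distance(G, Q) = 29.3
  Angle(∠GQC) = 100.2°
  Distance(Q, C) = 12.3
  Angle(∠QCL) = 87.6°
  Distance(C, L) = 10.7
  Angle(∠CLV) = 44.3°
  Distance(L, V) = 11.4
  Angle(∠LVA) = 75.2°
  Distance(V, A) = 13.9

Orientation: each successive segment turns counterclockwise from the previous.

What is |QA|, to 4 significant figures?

17.12

G is at the origin; GQ runs at -43.5° with length 29.3, so Q = (21.25, -20.17). ∠GQC = 100.2° gives QC at 36.30° from the x-axis; with |QC| = 12.3, C = (31.17, -12.89). ∠QCL = 87.6° gives CL at 128.7° from the x-axis; with |CL| = 10.7, L = (24.48, -4.536). ∠CLV = 44.3° gives LV at -95.60° from the x-axis; with |LV| = 11.4, V = (23.36, -15.88). ∠LVA = 75.2° gives VA at 9.200° from the x-axis; with |VA| = 13.9, A = (37.09, -13.66). Then |QA| = |A − Q| = 17.12.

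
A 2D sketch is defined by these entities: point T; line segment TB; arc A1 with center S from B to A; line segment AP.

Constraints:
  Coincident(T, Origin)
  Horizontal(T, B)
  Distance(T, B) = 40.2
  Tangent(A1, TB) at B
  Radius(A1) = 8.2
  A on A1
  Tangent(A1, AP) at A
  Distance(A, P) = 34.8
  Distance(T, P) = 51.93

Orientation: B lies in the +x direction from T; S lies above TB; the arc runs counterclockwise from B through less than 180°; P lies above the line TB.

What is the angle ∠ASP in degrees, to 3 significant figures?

76.7°

T is at the origin; T and B share the same y with |TB| = 40.2 and B on the +x side, so B = (40.2, 0.00). Since A1 is tangent to TB there, SB ⟂ TB, so S = B + (0, 8.2) = (40.2, 8.20). Since SA ⟂ AP (tangency), |SP| = √(8.2² + 34.8²) = 35.8 regardless of where A sits on A1. So P lies on both circle(T, 51.93) and circle(S, 35.8); the above-TB intersection is P = (29.9, 42.4). A is the foot of the tangent from P: A = (47.3, 12.3).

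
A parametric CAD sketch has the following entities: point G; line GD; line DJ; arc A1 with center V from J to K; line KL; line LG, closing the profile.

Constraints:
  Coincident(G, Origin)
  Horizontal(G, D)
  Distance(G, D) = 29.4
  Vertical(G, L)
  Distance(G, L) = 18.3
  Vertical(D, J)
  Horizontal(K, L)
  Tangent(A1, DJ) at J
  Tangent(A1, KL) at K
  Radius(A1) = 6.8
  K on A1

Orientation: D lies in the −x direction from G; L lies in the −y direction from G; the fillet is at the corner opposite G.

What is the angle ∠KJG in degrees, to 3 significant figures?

66.4°

G is at the origin; GD is horizontal with |GD| = 29.4 and D on the −x side, so D = (-29.4, 0.00). G and L share the same x with |GL| = 18.3 and L on the −y side, so L = (0.00, -18.3). The virtual corner opposite G is at (-29.4, -18.3). Since A1 is tangent to DJ there, VJ ⟂ DJ and A1 meets KL tangentially, so VK is at right angles to KL, with radius 6.8, so the center V sits 6.8 in from both sides at V = (-22.6, -11.5). That places the tangent points at J = (-29.4, -11.5) on DJ and K = (-22.6, -18.3) on KL. Then cos ∠KJG = JK·JG / (|JK||JG|), giving 66.4°.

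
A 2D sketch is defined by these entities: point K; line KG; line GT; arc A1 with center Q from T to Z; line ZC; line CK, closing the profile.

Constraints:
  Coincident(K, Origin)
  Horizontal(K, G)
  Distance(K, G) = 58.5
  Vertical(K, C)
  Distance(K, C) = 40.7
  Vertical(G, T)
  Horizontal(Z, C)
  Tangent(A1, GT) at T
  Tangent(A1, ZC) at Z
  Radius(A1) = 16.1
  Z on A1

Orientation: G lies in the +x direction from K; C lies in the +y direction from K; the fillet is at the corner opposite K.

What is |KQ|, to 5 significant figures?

49.020

KC is vertical with |KC| = 40.7 and C on the +y side, so C = (0.0000, 40.700). The virtual corner opposite K is at (58.500, 40.700). The tangent condition forces QT to be normal to GT and since A1 is tangent to ZC there, QZ ⟂ ZC, with radius 16.1, so the center Q sits 16.1 in from both sides at Q = (42.400, 24.600). Then |KQ| = |Q − K| = 49.020.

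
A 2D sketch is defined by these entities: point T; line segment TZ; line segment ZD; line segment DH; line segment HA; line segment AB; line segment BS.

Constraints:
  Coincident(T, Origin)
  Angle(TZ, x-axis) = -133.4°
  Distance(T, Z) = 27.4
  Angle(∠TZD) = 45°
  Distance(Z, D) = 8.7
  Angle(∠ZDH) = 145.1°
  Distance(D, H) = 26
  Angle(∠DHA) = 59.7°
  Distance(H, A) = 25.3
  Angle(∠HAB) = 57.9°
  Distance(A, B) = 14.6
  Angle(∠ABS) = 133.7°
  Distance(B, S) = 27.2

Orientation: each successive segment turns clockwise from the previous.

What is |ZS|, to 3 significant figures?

31.2

∠HAB = 57.9° gives AB at 174° from the x-axis; with |AB| = 14.6, B = (-8.07, -10.7). ∠ABS = 133.7° gives BS at 128° from the x-axis; with |BS| = 27.2, S = (-24.8, 10.7). Then |ZS| = |S − Z| = 31.2.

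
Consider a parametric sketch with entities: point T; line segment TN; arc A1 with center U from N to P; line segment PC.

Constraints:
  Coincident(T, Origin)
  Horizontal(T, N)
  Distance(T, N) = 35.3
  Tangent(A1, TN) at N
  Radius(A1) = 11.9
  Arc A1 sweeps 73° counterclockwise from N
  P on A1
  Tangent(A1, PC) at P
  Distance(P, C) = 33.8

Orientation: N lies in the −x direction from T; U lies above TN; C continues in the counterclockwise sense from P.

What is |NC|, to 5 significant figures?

45.958

On A1, N sits at bearing -90° from U; a 73° counterclockwise sweep puts P at bearing -17°, so P = U + 11.9·(cos -17°, sin -17°) = (-23.920, 8.4208). Since A1 is tangent to PC there, UP ⟂ PC, so PC runs along (−sin -17°, cos -17°); with |PC| = 33.8, C = (-14.038, 40.744). Then |NC| = |C − N| = 45.958.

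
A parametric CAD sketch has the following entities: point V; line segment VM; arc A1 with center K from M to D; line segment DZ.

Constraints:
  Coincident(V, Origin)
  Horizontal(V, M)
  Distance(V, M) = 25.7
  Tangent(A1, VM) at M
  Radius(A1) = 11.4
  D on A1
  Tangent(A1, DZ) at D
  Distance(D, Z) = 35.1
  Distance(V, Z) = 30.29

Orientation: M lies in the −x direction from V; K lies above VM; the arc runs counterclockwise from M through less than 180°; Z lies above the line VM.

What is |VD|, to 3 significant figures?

17.7

Checks: |VM| = 25.70 ✓; |KD| = 11.40 ✓; ∠(KD, DZ) = 90.00° ✓; |DZ| = 35.10 ✓; |VZ| = 30.29 ✓.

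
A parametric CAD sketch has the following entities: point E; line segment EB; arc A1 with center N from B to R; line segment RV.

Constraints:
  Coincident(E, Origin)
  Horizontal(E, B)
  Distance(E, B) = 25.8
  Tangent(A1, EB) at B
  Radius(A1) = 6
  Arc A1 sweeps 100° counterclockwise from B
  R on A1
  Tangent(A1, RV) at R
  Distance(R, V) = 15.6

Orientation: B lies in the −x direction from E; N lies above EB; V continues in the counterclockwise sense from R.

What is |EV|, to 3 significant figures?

31.8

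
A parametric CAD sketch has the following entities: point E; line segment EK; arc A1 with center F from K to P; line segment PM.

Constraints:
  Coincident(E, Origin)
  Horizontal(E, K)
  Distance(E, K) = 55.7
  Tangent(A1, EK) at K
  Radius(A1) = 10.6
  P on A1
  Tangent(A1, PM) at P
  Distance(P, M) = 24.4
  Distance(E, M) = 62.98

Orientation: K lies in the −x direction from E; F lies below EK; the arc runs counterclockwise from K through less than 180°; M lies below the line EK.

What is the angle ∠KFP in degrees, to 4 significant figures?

123.4°

Checks: |FP| = 10.60 ✓; ∠(FP, PM) = 90.00° ✓; |PM| = 24.40 ✓; |EM| = 62.98 ✓.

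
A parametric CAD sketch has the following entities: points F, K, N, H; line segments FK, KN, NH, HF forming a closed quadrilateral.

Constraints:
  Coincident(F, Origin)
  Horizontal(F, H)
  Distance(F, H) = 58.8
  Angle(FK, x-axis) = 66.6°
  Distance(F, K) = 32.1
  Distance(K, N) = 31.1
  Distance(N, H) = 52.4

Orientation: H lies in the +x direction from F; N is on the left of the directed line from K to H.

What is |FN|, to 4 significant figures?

61.04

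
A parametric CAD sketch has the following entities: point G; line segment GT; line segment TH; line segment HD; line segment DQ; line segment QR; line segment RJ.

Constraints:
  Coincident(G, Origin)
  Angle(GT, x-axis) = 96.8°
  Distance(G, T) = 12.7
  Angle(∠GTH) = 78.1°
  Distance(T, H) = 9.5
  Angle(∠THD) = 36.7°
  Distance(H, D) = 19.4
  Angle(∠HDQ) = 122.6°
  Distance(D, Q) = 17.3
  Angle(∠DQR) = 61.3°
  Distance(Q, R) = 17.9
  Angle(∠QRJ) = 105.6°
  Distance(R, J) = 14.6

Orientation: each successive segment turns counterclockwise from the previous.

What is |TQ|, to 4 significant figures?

22.90

∠THD = 36.7° gives HD at -18.00° from the x-axis; with |HD| = 19.4, D = (7.948, 3.570). ∠HDQ = 122.6° gives DQ at 39.40° from the x-axis; with |DQ| = 17.3, Q = (21.32, 14.55). Then |TQ| = |Q − T| = 22.90.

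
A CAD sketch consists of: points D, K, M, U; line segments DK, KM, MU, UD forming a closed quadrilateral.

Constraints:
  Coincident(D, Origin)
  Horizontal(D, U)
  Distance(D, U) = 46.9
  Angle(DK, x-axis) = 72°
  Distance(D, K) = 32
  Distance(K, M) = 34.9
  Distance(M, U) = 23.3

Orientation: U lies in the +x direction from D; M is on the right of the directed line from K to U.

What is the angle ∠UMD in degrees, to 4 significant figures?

172.0°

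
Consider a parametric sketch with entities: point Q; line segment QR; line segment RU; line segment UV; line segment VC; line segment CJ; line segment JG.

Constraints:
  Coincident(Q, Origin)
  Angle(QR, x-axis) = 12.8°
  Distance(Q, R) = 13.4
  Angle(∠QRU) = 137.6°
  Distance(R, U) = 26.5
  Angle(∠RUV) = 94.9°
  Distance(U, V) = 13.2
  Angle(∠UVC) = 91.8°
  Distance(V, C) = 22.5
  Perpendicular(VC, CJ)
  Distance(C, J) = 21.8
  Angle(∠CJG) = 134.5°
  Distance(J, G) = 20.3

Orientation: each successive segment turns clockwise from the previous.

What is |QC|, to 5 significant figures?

16.606

Q is at the origin; QR runs at 12.8° with length 13.4, so R = (13.067, 2.9687). ∠QRU = 137.6° gives RU at -29.600° from the x-axis; with |RU| = 26.5, U = (36.109, -10.121). ∠RUV = 94.9° gives UV at -114.70° from the x-axis; with |UV| = 13.2, V = (30.593, -22.113). ∠UVC = 91.8° gives VC at 157.10° from the x-axis; with |VC| = 22.5, C = (9.8661, -13.358). Then |QC| = |C − Q| = 16.606.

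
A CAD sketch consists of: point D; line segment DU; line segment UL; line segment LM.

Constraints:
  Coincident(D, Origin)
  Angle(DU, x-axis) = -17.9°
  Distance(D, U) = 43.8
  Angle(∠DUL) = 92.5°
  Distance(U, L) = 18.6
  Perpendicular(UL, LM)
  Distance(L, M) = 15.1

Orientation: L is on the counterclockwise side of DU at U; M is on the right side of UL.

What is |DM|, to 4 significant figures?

62.33

D is at the origin; DU runs at -17.9° with length 43.8, so U = 43.8·(cos -17.9°, sin -17.9°) = (41.68, -13.46). ∠DUL = 92.5°, so UL runs at -17.9° + (180° − 92.5°) = 69.60° from the x-axis; with |UL| = 18.6, L = U + 18.6·(cos 69.60°, sin 69.60°) = (48.16, 3.971). UL is perpendicular to LM; with |LM| = 15.1 on the right of UL, M = L + 15.1·(0.9373, -0.3486) = (62.32, -1.292). Then |DM| = |M − D| = 62.33.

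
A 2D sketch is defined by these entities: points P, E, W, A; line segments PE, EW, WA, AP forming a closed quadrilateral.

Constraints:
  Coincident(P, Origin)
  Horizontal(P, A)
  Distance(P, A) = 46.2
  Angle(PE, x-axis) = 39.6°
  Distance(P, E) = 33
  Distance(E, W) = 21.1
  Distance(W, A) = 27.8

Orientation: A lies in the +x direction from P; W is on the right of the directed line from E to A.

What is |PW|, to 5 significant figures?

18.458

Checks: |EW| = 21.10 ✓; |WA| = 27.80 ✓.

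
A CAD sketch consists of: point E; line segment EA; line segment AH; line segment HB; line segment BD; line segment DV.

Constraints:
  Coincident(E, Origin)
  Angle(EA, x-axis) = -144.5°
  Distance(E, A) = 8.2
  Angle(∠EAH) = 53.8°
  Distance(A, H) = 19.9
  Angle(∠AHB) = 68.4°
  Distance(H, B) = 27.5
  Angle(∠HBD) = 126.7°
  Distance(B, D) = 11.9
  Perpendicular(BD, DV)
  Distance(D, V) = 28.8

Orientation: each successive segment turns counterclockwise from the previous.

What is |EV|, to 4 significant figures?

15.19

E is at the origin; EA runs at -144.5° with length 8.2, so A = (-6.676, -4.762). ∠EAH = 53.8° gives AH at -18.30° from the x-axis; with |AH| = 19.9, H = (12.22, -11.01). ∠AHB = 68.4° gives HB at 93.30° from the x-axis; with |HB| = 27.5, B = (10.63, 16.44). ∠HBD = 126.7° gives BD at 146.6° from the x-axis; with |BD| = 11.9, D = (0.7001, 22.99). BD is perpendicular to DV, so DV runs at -123.4°; with |DV| = 28.8, V = (-15.15, -1.049). Then |EV| = |V − E| = 15.19.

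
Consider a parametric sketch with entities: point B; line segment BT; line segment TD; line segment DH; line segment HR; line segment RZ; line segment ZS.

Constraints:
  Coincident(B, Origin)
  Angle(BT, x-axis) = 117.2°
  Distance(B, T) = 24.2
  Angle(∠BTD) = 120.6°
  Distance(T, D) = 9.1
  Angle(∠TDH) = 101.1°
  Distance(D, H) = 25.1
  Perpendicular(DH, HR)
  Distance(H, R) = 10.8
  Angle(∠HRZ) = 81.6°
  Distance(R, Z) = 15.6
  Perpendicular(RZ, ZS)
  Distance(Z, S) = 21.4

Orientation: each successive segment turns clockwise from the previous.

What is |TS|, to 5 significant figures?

26.024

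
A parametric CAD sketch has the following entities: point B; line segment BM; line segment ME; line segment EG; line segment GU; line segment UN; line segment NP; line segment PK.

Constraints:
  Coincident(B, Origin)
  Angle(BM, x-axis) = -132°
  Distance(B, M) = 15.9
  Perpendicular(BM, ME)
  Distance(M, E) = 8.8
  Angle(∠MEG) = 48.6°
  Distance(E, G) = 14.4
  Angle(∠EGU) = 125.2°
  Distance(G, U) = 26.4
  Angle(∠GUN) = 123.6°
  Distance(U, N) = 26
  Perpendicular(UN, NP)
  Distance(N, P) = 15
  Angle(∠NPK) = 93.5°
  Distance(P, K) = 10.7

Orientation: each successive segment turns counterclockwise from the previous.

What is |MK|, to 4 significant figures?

23.88

B is at the origin; BM runs at -132.0° with length 15.9, so M = (-10.64, -11.82). The perpendicularity gives ME at right angles to BM, so ME runs at -42.00°; with |ME| = 8.8, E = (-4.100, -17.70). ∠MEG = 48.6° gives EG at 89.40° from the x-axis; with |EG| = 14.4, G = (-3.949, -3.305). ∠EGU = 125.2° gives GU at 144.2° from the x-axis; with |GU| = 26.4, U = (-25.36, 12.14). ∠GUN = 123.6° gives UN at -159.4° from the x-axis; with |UN| = 26.0, N = (-49.70, 2.990). The perpendicularity gives NP at right angles to UN, so NP runs at -69.40°; with |NP| = 15.0, P = (-44.42, -11.05). ∠NPK = 93.5° gives PK at 17.10° from the x-axis; with |PK| = 10.7, K = (-34.19, -7.905). Then |MK| = |K − M| = 23.88.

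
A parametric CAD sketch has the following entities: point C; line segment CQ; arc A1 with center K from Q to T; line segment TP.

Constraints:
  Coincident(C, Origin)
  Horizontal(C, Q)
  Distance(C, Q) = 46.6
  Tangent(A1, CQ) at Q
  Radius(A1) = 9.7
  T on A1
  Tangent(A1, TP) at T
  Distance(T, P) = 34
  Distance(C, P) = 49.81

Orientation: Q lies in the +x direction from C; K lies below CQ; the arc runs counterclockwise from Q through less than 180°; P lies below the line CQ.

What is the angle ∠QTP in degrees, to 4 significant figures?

141.9°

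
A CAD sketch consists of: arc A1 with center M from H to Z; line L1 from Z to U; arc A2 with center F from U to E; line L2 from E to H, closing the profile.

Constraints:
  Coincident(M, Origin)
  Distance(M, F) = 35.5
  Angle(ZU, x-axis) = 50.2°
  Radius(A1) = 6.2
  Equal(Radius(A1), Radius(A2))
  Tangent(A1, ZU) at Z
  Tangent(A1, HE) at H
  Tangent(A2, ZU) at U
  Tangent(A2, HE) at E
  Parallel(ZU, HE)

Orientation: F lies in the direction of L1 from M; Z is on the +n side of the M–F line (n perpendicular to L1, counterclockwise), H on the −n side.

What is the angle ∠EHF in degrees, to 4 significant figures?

9.907°

The slot axis is L1's direction at 50.2°, so u = (cos 50.2°, sin 50.2°) = (0.6401, 0.7683) and n = (−sin 50.2°, cos 50.2°) = (-0.7683, 0.6401). M is at the origin and F lies 35.5 along u from M, so F = 35.5·u = (22.72, 27.27). Tangency of A1 to both parallel lines with radius 6.2 puts Z and H at M ± 6.2·n: Z = (-4.763, 3.969), H = (4.763, -3.969). Equal radii place U and E the same way about F: U = F + 6.2·n = (17.96, 31.24), E = F − 6.2·n = (27.49, 23.31). Then cos ∠EHF = HE·HF / (|HE||HF|), giving 9.907°.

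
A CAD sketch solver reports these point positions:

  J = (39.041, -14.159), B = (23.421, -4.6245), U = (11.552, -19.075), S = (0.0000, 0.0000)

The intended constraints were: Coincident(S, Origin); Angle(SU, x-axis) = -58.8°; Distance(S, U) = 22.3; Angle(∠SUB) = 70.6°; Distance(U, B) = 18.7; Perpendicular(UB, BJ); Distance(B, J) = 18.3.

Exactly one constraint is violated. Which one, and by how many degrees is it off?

Perpendicular(UB, BJ) — off by 8.00°.

S = (0.00, 0.00) ✓; SU at -58.80° ✓; |SU| = 22.30 ✓; ∠SUB = 70.60° ✓; |UB| = 18.70 ✓; ∠(UB, BJ) = 82.00° ✗; |BJ| = 18.30 ✓.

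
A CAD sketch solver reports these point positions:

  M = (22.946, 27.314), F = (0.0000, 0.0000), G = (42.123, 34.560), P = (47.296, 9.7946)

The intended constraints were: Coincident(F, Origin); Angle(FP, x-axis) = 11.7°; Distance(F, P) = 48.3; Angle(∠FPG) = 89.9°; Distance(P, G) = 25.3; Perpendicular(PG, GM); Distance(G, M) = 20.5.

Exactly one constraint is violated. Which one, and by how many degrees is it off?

Perpendicular(PG, GM) — off by 8.90°.

F = (0.00, 0.00) ✓; FP at 11.70° ✓; |FP| = 48.30 ✓; ∠FPG = 89.90° ✓; |PG| = 25.30 ✓; ∠(PG, GM) = 98.90° ✗; |GM| = 20.50 ✓.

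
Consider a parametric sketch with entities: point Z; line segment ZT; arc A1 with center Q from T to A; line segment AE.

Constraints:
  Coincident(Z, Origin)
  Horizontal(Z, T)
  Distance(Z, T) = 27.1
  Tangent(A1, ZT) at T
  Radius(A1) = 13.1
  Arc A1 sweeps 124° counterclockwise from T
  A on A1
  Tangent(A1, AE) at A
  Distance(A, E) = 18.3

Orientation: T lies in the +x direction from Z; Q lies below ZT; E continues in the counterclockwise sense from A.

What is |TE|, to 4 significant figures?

35.60

On A1, T sits at bearing 90° from Q; a 124° counterclockwise sweep puts A at bearing 214°, so A = Q + 13.1·(cos 214°, sin 214°) = (16.24, -20.43). Since A1 is tangent to AE there, QA ⟂ AE, so AE runs along (−sin 214°, cos 214°); with |AE| = 18.3, E = (26.47, -35.60). Then |TE| = |E − T| = 35.60.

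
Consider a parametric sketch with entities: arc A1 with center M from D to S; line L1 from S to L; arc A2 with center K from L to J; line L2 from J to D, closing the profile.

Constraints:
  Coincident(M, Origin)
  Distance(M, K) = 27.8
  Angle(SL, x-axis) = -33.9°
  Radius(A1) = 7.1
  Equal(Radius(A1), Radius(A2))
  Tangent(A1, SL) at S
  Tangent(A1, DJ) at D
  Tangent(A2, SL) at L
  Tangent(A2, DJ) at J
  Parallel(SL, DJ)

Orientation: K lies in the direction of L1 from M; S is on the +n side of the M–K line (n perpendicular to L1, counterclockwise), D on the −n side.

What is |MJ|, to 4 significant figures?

28.69

The slot axis is L1's direction at -33.9°, so u = (cos -33.9°, sin -33.9°) = (0.8300, -0.5577) and n = (−sin -33.9°, cos -33.9°) = (0.5577, 0.8300). M is at the origin and K lies 27.8 along u from M, so K = 27.8·u = (23.07, -15.51). Tangency of A1 to both parallel lines with radius 7.1 puts S and D at M ± 7.1·n: S = (3.960, 5.893), D = (-3.960, -5.893). Equal radii place L and J the same way about K: L = K + 7.1·n = (27.03, -9.612), J = K − 7.1·n = (19.11, -21.40). Then |MJ| = |J − M| = 28.69.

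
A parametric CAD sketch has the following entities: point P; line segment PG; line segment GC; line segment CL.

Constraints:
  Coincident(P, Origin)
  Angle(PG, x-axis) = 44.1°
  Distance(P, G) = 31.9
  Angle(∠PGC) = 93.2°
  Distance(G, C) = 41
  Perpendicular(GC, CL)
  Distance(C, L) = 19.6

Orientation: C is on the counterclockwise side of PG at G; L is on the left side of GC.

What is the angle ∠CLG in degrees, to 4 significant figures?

64.45°

∠PGC = 93.2°, so GC runs at 44.1° + (180° − 93.2°) = 130.9° from the x-axis; with |GC| = 41.0, C = G + 41.0·(cos 130.9°, sin 130.9°) = (-3.936, 53.19). GC is perpendicular to CL; with |CL| = 19.6 on the left of GC, L = C + 19.6·(-0.7559, -0.6547) = (-18.75, 40.36). Then cos ∠CLG = LC·LG / (|LC||LG|), giving 64.45°.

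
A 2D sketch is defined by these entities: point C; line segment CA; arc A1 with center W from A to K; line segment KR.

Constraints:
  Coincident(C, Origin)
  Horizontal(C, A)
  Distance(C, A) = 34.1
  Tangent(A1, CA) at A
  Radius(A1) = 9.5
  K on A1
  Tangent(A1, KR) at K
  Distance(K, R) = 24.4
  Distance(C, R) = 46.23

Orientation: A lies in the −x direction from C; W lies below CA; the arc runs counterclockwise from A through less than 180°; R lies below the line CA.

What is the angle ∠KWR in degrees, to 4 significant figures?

68.73°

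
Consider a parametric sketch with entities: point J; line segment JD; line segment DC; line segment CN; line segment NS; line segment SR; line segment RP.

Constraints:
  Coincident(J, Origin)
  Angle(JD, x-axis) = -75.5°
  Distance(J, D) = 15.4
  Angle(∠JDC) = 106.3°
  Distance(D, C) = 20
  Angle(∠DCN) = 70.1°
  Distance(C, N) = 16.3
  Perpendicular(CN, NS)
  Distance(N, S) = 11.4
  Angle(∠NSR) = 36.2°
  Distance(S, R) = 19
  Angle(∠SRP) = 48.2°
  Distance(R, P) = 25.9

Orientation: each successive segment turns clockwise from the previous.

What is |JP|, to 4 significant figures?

21.11

J is at the origin; JD runs at -75.5° with length 15.4, so D = (3.856, -14.91). ∠JDC = 106.3° gives DC at -149.2° from the x-axis; with |DC| = 20.0, C = (-13.32, -25.15). ∠DCN = 70.1° gives CN at 100.9° from the x-axis; with |CN| = 16.3, N = (-16.41, -9.144). CN is perpendicular to NS, so NS runs at 10.90°; with |NS| = 11.4, S = (-5.211, -6.989). ∠NSR = 36.2° gives SR at -132.9° from the x-axis; with |SR| = 19.0, R = (-18.14, -20.91). ∠SRP = 48.2° gives RP at 95.30° from the x-axis; with |RP| = 25.9, P = (-20.54, 4.882). Then |JP| = |P − J| = 21.11.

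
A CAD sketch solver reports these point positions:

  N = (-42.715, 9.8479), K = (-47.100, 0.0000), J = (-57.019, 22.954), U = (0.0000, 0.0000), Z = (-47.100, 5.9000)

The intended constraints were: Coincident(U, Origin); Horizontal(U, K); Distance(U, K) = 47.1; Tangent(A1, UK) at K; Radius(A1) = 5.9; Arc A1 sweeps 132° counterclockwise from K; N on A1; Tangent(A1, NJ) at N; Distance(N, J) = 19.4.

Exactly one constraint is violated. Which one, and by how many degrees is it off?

Tangent(A1, NJ) at N — off by 5.51°.

U = (0.00, 0.00) ✓; U.y = 0.00, K.y = 0.00 ✓; |UK| = 47.10 ✓; ∠(ZK, KU) = 90.00° ✓; |ZK| = 5.900 ✓; bearing(Z→N) − bearing(Z→K) = 132.0° ✓; |ZN| = 5.900 ✓; ∠(ZN, NJ) = 84.49° ✗; |NJ| = 19.40 ✓.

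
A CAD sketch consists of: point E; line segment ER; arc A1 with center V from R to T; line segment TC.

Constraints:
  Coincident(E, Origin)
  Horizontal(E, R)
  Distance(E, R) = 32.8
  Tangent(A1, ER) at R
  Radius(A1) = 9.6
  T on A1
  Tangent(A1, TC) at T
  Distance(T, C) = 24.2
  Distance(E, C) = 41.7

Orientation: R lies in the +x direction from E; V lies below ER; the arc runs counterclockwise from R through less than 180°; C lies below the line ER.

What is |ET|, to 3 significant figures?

25.2

E is at the origin; ER is horizontal with |ER| = 32.8 and R on the +x side, so R = (32.8, 0.00). Since A1 is tangent to ER there, VR ⟂ ER, so V = R + (0, -9.6) = (32.8, -9.60). Since VT ⟂ TC (tangency), |VC| = √(9.6² + 24.2²) = 26.0 regardless of where T sits on A1. So C lies on both circle(E, 41.7) and circle(V, 26.0); the below-ER intersection is C = (24.0, -34.1). T is the foot of the tangent from C: T = (23.2, -9.91).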